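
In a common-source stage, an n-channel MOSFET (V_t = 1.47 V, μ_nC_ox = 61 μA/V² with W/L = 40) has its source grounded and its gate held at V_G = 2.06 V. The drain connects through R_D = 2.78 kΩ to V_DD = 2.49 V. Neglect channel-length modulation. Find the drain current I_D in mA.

I_D = 0.425 mA

V_GS = V_G = 2.06 V, so V_ov = 2.06 − 1.47 = 0.59 V.
k_n = μ_nC_ox · (W/L) = 2.44 mA/V².
Assume saturation: I_D = ½ k_n V_ov² = 0.5 × 2.44 × 0.59² = 0.425 mA, giving V_DS = V_DD − I_D R_D = 2.49 − 0.425 × 2.78 = 1.31 V.
V_DS = 1.31 V ≥ V_ov = 0.59 V, confirming saturation.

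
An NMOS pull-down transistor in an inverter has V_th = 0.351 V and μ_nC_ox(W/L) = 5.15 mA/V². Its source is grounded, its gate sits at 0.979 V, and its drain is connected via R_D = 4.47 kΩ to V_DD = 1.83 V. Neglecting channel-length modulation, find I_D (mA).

I_D = 0.380 mA

V_GS = V_G = 0.979 V, so V_ov = 0.979 − 0.351 = 0.628 V.
Assume saturation: I_D = ½ k_n V_ov² = 0.5 × 5.15 × 0.628² = 1.02 mA, giving V_DS = V_DD − I_D R_D = 1.83 − 1.02 × 4.47 = -2.71 V.
But -2.71 V < V_ov = 0.628 V, so the device is actually in triode.
In triode I_D = k_n[V_ov V_DS − ½ V_DS²] and I_D = (V_DD − V_DS)/R_D. Equating: 11.5 V_DS² − 15.46 V_DS + 1.83 = 0, giving V_DS = 0.131 V (the root below V_ov).
I_D = (1.83 − 0.131) / 4.47 = 0.38 mA.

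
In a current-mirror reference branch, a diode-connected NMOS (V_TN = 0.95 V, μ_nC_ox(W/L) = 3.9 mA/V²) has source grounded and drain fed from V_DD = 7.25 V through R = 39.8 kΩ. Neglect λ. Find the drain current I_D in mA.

I_D = 0.151 mA

With gate tied to drain, V_GS = V_DS ≥ V_GS − V_TN, so the device is in saturation.
KCL at the drain: ½ k_n (V_GS − V_TN)² = (V_DD − V_GS)/R.
Let x = V_GS − 0.95. Then 77.6 x² + x − 6.3 = 0, giving x = 0.279 V (positive root), so V_GS = 1.23 V.
I_D = (V_DD − V_GS)/R = (7.25 − 1.23) / 39.8 = 0.151 mA.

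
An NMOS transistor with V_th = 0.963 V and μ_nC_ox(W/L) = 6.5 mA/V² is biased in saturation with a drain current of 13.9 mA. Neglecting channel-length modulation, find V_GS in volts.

In saturation I_D = ½ k_n (V_GS − V_th)², so V_GS − V_th = √(2 I_D / k_n) = √(2 × 13.9 / 6.5) = 2.07 V.
V_GS = 0.963 + 2.07 = 3.03 V.

V_GS = 3.03 V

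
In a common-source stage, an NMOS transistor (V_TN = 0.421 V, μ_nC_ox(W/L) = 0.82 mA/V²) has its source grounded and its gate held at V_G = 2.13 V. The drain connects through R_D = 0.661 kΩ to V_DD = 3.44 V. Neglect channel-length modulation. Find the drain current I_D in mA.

V_GS = V_G = 2.13 V, so V_ov = 2.13 − 0.421 = 1.71 V.
Assume saturation: I_D = ½ k_n V_ov² = 0.5 × 0.82 × 1.71² = 1.2 mA, giving V_DS = V_DD − I_D R_D = 3.44 − 1.2 × 0.661 = 2.65 V.
V_DS = 2.65 V ≥ V_ov = 1.71 V, confirming saturation.

I_D = 1.20 mA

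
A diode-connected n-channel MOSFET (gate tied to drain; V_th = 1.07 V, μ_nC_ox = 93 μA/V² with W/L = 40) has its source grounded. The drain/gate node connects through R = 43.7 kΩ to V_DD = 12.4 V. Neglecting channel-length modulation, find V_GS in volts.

V_GS = 1.44 V

With gate tied to drain, V_GS = V_DS ≥ V_GS − V_th, so the device is in saturation.
k_n = μ_nC_ox · (W/L) = 3.72 mA/V².
KCL at the drain: ½ k_n (V_GS − V_th)² = (V_DD − V_GS)/R.
Let x = V_GS − 1.07. Then 81.3 x² + x − 11.33 = 0, giving x = 0.367 V (positive root), so V_GS = 1.44 V.
I_D = (V_DD − V_GS)/R = (12.4 − 1.44) / 43.7 = 0.251 mA.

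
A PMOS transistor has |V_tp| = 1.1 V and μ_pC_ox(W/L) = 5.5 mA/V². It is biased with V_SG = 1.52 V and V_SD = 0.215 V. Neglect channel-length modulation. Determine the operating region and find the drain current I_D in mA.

V_ov = V_SG − |V_tp| = 1.52 − 1.1 = 0.42 V.
Since V_SD = 0.215 V < V_ov = 0.42 V, the device is in the triode region.
I_D = k_p [V_ov · V_SD − ½ V_SD²] = 5.5 × [0.42 × 0.215 − 0.5 × 0.215²] = 0.37 mA.

Triode; I_D = 0.370 mA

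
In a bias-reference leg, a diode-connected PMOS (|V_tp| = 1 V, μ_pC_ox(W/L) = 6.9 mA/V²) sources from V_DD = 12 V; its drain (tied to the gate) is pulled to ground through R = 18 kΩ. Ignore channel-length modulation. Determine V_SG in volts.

With gate tied to drain, V_SG = V_SD ≥ V_SG − |V_tp|, so the device is in saturation.
KCL at the drain: ½ k_p (V_SG − |V_tp|)² = (V_DD − V_SG)/R.
Let x = V_SG − 1. Then 62.1 x² + x − 11 = 0, giving x = 0.413 V (positive root), so V_SG = 1.41 V.
I_D = (V_DD − V_SG)/R = (12 − 1.41) / 18 = 0.588 mA.

V_SG = 1.41 V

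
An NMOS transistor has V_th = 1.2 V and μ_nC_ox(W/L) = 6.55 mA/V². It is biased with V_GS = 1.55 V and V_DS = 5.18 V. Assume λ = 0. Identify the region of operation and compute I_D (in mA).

V_ov = V_GS − V_th = 1.55 − 1.2 = 0.35 V.
Since V_DS = 5.18 V ≥ V_ov = 0.35 V, the device is in saturation.
I_D = ½ k_n V_ov² = 0.5 × 6.55 × 0.35² = 0.401 mA.

Saturation; I_D = 0.401 mA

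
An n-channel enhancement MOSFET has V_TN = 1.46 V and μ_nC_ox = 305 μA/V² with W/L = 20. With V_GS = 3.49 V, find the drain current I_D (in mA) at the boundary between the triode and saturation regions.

I_D = 12.6 mA

At the boundary V_DS = V_ov = V_GS − V_TN = 3.49 − 1.46 = 2.03 V.
k_n = μ_nC_ox · (W/L) = 6.1 mA/V².
I_D = ½ k_n V_ov² = 0.5 × 6.1 × 2.03² = 12.6 mA.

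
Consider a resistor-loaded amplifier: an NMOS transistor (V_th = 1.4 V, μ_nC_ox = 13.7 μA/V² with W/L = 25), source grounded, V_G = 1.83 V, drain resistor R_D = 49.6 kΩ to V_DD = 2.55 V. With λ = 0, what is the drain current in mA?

V_GS = V_G = 1.83 V, so V_ov = 1.83 − 1.4 = 0.43 V.
k_n = μ_nC_ox · (W/L) = 0.3425 mA/V².
Assume saturation: I_D = ½ k_n V_ov² = 0.5 × 0.3425 × 0.43² = 0.0317 mA, giving V_DS = V_DD − I_D R_D = 2.55 − 0.0317 × 49.6 = 0.979 V.
V_DS = 0.979 V ≥ V_ov = 0.43 V, confirming saturation.

I_D = 0.0317 mA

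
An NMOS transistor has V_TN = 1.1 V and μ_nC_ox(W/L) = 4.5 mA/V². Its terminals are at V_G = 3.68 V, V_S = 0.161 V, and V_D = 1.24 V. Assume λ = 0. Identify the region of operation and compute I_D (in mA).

Triode; I_D = 9.13 mA

V_GS = V_G − V_S = 3.68 − 0.161 = 3.52 V; V_DS = V_D − V_S = 1.24 − 0.161 = 1.08 V.
V_ov = V_GS − V_TN = 3.52 − 1.1 = 2.42 V.
Since V_DS = 1.08 V < V_ov = 2.42 V, the device is in the triode region.
I_D = k_n [V_ov · V_DS − ½ V_DS²] = 4.5 × [2.42 × 1.08 − 0.5 × 1.08²] = 9.13 mA.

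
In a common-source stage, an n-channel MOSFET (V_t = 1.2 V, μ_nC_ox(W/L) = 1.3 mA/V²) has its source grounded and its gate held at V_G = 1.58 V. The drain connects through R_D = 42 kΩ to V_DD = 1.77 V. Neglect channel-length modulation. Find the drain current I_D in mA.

V_GS = V_G = 1.58 V, so V_ov = 1.58 − 1.2 = 0.38 V.
Assume saturation: I_D = ½ k_n V_ov² = 0.5 × 1.3 × 0.38² = 0.0939 mA, giving V_DS = V_DD − I_D R_D = 1.77 − 0.0939 × 42 = -2.17 V.
But -2.17 V < V_ov = 0.38 V, so the device is actually in triode.
In triode I_D = k_n[V_ov V_DS − ½ V_DS²] and I_D = (V_DD − V_DS)/R_D. Equating: 27.3 V_DS² − 21.75 V_DS + 1.77 = 0, giving V_DS = 0.092 V (the root below V_ov).
I_D = (1.77 − 0.092) / 42 = 0.04 mA.

I_D = 0.0400 mA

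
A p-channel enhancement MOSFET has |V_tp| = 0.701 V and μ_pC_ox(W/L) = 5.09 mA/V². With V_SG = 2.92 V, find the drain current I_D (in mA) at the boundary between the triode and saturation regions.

I_D = 12.5 mA

At the boundary V_SD = V_ov = V_SG − |V_tp| = 2.92 − 0.701 = 2.22 V.
I_D = ½ k_p V_ov² = 0.5 × 5.09 × 2.22² = 12.5 mA.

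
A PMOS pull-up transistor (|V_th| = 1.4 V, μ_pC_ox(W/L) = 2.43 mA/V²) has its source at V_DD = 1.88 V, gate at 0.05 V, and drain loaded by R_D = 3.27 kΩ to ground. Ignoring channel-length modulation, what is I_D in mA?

I_D = 0.225 mA

V_SG = V_DD − V_G = 1.88 − 0.05 = 1.83 V, so V_ov = 1.83 − 1.4 = 0.43 V.
Assume saturation: I_D = ½ k_p V_ov² = 0.5 × 2.43 × 0.43² = 0.225 mA, giving V_SD = V_DD − I_D R_D = 1.88 − 0.225 × 3.27 = 1.15 V.
V_SD = 1.15 V ≥ V_ov = 0.43 V, confirming saturation.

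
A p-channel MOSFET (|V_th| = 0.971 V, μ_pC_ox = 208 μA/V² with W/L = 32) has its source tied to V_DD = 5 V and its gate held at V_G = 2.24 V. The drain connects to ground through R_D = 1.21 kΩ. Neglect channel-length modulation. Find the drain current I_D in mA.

V_SG = V_DD − V_G = 5 − 2.24 = 2.76 V, so V_ov = 2.76 − 0.971 = 1.79 V.
k_p = μ_pC_ox · (W/L) = 6.656 mA/V².
Assume saturation: I_D = ½ k_p V_ov² = 0.5 × 6.656 × 1.79² = 10.7 mA, giving V_SD = V_DD − I_D R_D = 5 − 10.7 × 1.21 = -7.89 V.
But -7.89 V < V_ov = 1.79 V, so the device is actually in triode.
In triode I_D = k_p[V_ov V_SD − ½ V_SD²] and I_D = (V_DD − V_SD)/R_D. Equating: 4.03 V_SD² − 15.41 V_SD + 5 = 0, giving V_SD = 0.358 V (the root below V_ov).
I_D = (5 − 0.358) / 1.21 = 3.84 mA.

I_D = 3.84 mA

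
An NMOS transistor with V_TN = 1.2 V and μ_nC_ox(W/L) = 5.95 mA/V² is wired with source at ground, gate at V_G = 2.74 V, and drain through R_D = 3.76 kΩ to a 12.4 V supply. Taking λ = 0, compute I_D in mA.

I_D = 3.19 mA

V_GS = V_G = 2.74 V, so V_ov = 2.74 − 1.2 = 1.54 V.
Assume saturation: I_D = ½ k_n V_ov² = 0.5 × 5.95 × 1.54² = 7.06 mA, giving V_DS = V_DD − I_D R_D = 12.4 − 7.06 × 3.76 = -14.1 V.
But -14.1 V < V_ov = 1.54 V, so the device is actually in triode.
In triode I_D = k_n[V_ov V_DS − ½ V_DS²] and I_D = (V_DD − V_DS)/R_D. Equating: 11.2 V_DS² − 35.45 V_DS + 12.4 = 0, giving V_DS = 0.4 V (the root below V_ov).
I_D = (12.4 − 0.4) / 3.76 = 3.19 mA.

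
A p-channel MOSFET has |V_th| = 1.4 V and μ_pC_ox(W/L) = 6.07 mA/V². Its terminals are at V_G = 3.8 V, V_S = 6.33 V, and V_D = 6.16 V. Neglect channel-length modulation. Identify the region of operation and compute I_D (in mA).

Triode; I_D = 1.08 mA

V_SG = V_S − V_G = 6.33 − 3.8 = 2.53 V; V_SD = V_S − V_D = 6.33 − 6.16 = 0.17 V.
V_ov = V_SG − |V_th| = 2.53 − 1.4 = 1.13 V.
Since V_SD = 0.17 V < V_ov = 1.13 V, the device is in the triode region.
I_D = k_p [V_ov · V_SD − ½ V_SD²] = 6.07 × [1.13 × 0.17 − 0.5 × 0.17²] = 1.08 mA.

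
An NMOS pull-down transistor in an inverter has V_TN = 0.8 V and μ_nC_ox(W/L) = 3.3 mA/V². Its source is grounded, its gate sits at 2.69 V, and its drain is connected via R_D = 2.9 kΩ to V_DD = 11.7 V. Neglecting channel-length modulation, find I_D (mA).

I_D = 3.77 mA

V_GS = V_G = 2.69 V, so V_ov = 2.69 − 0.8 = 1.89 V.
Assume saturation: I_D = ½ k_n V_ov² = 0.5 × 3.3 × 1.89² = 5.89 mA, giving V_DS = V_DD − I_D R_D = 11.7 − 5.89 × 2.9 = -5.39 V.
But -5.39 V < V_ov = 1.89 V, so the device is actually in triode.
In triode I_D = k_n[V_ov V_DS − ½ V_DS²] and I_D = (V_DD − V_DS)/R_D. Equating: 4.78 V_DS² − 19.09 V_DS + 11.7 = 0, giving V_DS = 0.756 V (the root below V_ov).
I_D = (11.7 − 0.756) / 2.9 = 3.77 mA.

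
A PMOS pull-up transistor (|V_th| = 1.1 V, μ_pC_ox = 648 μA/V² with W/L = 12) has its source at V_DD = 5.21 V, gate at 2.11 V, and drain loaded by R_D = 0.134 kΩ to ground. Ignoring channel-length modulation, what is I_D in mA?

I_D = 15.6 mA

V_SG = V_DD − V_G = 5.21 − 2.11 = 3.1 V, so V_ov = 3.1 − 1.1 = 2 V.
k_p = μ_pC_ox · (W/L) = 7.776 mA/V².
Assume saturation: I_D = ½ k_p V_ov² = 0.5 × 7.776 × 2² = 15.6 mA, giving V_SD = V_DD − I_D R_D = 5.21 − 15.6 × 0.134 = 3.13 V.
V_SD = 3.13 V ≥ V_ov = 2 V, confirming saturation.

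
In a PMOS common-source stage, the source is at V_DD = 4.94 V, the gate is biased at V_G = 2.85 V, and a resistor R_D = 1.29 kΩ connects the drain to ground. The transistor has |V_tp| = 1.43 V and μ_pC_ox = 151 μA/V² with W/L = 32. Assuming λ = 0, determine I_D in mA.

V_SG = V_DD − V_G = 4.94 − 2.85 = 2.09 V, so V_ov = 2.09 − 1.43 = 0.66 V.
k_p = μ_pC_ox · (W/L) = 4.832 mA/V².
Assume saturation: I_D = ½ k_p V_ov² = 0.5 × 4.832 × 0.66² = 1.05 mA, giving V_SD = V_DD − I_D R_D = 4.94 − 1.05 × 1.29 = 3.58 V.
V_SD = 3.58 V ≥ V_ov = 0.66 V, confirming saturation.

I_D = 1.05 mA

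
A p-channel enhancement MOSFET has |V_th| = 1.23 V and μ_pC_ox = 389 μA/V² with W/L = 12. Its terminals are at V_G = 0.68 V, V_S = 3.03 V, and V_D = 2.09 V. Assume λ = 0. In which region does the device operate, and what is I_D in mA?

V_SG = V_S − V_G = 3.03 − 0.68 = 2.35 V; V_SD = V_S − V_D = 3.03 − 2.09 = 0.94 V.
k_p = μ_pC_ox · (W/L) = 4.668 mA/V².
V_ov = V_SG − |V_th| = 2.35 − 1.23 = 1.12 V.
Since V_SD = 0.94 V < V_ov = 1.12 V, the device is in the triode region.
I_D = k_p [V_ov · V_SD − ½ V_SD²] = 4.668 × [1.12 × 0.94 − 0.5 × 0.94²] = 2.85 mA.

Triode; I_D = 2.85 mA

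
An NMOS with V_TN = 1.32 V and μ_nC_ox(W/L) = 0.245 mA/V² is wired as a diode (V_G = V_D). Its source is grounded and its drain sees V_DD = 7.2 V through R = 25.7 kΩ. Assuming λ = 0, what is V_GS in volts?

With gate tied to drain, V_GS = V_DS ≥ V_GS − V_TN, so the device is in saturation.
KCL at the drain: ½ k_n (V_GS − V_TN)² = (V_DD − V_GS)/R.
Let x = V_GS − 1.32. Then 3.15 x² + x − 5.88 = 0, giving x = 1.22 V (positive root), so V_GS = 2.54 V.
I_D = (V_DD − V_GS)/R = (7.2 − 2.54) / 25.7 = 0.181 mA.

V_GS = 2.54 V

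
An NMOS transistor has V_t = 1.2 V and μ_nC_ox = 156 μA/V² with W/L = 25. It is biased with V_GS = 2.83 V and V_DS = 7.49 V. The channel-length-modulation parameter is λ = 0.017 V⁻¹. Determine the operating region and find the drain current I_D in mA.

k_n = μ_nC_ox · (W/L) = 3.9 mA/V².
V_ov = V_GS − V_t = 2.83 − 1.2 = 1.63 V.
Since V_DS = 7.49 V ≥ V_ov = 1.63 V, the device is in saturation.
I_D = ½ k_n V_ov² (1 + λ V_DS) = 0.5 × 3.9 × 1.63² × (1 + 0.017 × 7.49) = 5.84 mA.

Saturation; I_D = 5.84 mA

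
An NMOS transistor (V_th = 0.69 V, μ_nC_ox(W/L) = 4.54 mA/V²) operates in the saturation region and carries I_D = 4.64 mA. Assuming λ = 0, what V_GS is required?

In saturation I_D = ½ k_n (V_GS − V_th)², so V_GS − V_th = √(2 I_D / k_n) = √(2 × 4.64 / 4.54) = 1.43 V.
V_GS = 0.69 + 1.43 = 2.12 V.

V_GS = 2.12 V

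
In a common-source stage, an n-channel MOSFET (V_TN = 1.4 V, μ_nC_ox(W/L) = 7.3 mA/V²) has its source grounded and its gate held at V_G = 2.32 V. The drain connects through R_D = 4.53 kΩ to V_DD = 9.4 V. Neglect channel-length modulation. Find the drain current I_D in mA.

I_D = 1.99 mA

V_GS = V_G = 2.32 V, so V_ov = 2.32 − 1.4 = 0.92 V.
Assume saturation: I_D = ½ k_n V_ov² = 0.5 × 7.3 × 0.92² = 3.09 mA, giving V_DS = V_DD − I_D R_D = 9.4 − 3.09 × 4.53 = -4.59 V.
But -4.59 V < V_ov = 0.92 V, so the device is actually in triode.
In triode I_D = k_n[V_ov V_DS − ½ V_DS²] and I_D = (V_DD − V_DS)/R_D. Equating: 16.5 V_DS² − 31.42 V_DS + 9.4 = 0, giving V_DS = 0.372 V (the root below V_ov).
I_D = (9.4 − 0.372) / 4.53 = 1.99 mA.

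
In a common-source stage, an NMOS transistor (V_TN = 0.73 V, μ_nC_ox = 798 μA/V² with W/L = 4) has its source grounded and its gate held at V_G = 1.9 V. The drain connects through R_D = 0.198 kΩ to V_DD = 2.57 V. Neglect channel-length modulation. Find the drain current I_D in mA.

V_GS = V_G = 1.9 V, so V_ov = 1.9 − 0.73 = 1.17 V.
k_n = μ_nC_ox · (W/L) = 3.192 mA/V².
Assume saturation: I_D = ½ k_n V_ov² = 0.5 × 3.192 × 1.17² = 2.18 mA, giving V_DS = V_DD − I_D R_D = 2.57 − 2.18 × 0.198 = 2.14 V.
V_DS = 2.14 V ≥ V_ov = 1.17 V, confirming saturation.

I_D = 2.18 mA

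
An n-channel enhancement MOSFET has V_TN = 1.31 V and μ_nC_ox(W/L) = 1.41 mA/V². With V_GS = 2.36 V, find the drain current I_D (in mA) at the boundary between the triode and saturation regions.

At the boundary V_DS = V_ov = V_GS − V_TN = 2.36 − 1.31 = 1.05 V.
I_D = ½ k_n V_ov² = 0.5 × 1.41 × 1.05² = 0.777 mA.

I_D = 0.777 mA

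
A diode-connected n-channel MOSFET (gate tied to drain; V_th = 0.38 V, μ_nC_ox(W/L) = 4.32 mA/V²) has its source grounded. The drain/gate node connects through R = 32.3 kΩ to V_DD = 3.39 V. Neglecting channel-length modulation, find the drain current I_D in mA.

I_D = 0.0870 mA

With gate tied to drain, V_GS = V_DS ≥ V_GS − V_th, so the device is in saturation.
KCL at the drain: ½ k_n (V_GS − V_th)² = (V_DD − V_GS)/R.
Let x = V_GS − 0.38. Then 69.8 x² + x − 3.01 = 0, giving x = 0.201 V (positive root), so V_GS = 0.581 V.
I_D = (V_DD − V_GS)/R = (3.39 − 0.581) / 32.3 = 0.087 mA.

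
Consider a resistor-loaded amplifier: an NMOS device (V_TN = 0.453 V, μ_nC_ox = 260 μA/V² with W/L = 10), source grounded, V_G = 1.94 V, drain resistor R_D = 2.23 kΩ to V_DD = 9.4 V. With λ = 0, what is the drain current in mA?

I_D = 2.87 mA

V_GS = V_G = 1.94 V, so V_ov = 1.94 − 0.453 = 1.49 V.
k_n = μ_nC_ox · (W/L) = 2.6 mA/V².
Assume saturation: I_D = ½ k_n V_ov² = 0.5 × 2.6 × 1.49² = 2.87 mA, giving V_DS = V_DD − I_D R_D = 9.4 − 2.87 × 2.23 = 2.99 V.
V_DS = 2.99 V ≥ V_ov = 1.49 V, confirming saturation.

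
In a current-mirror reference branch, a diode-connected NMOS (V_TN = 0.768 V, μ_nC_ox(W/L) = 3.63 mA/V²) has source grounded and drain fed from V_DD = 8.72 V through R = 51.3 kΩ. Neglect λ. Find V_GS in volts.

V_GS = 1.05 V

With gate tied to drain, V_GS = V_DS ≥ V_GS − V_TN, so the device is in saturation.
KCL at the drain: ½ k_n (V_GS − V_TN)² = (V_DD − V_GS)/R.
Let x = V_GS − 0.768. Then 93.1 x² + x − 7.952 = 0, giving x = 0.287 V (positive root), so V_GS = 1.05 V.
I_D = (V_DD − V_GS)/R = (8.72 − 1.05) / 51.3 = 0.149 mA.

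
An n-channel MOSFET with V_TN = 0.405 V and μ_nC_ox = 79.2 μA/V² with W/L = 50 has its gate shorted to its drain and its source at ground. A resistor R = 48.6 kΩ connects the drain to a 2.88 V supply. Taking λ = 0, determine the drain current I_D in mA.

With gate tied to drain, V_GS = V_DS ≥ V_GS − V_TN, so the device is in saturation.
k_n = μ_nC_ox · (W/L) = 3.96 mA/V².
KCL at the drain: ½ k_n (V_GS − V_TN)² = (V_DD − V_GS)/R.
Let x = V_GS − 0.405. Then 96.2 x² + x − 2.475 = 0, giving x = 0.155 V (positive root), so V_GS = 0.56 V.
I_D = (V_DD − V_GS)/R = (2.88 − 0.56) / 48.6 = 0.0477 mA.

I_D = 0.0477 mA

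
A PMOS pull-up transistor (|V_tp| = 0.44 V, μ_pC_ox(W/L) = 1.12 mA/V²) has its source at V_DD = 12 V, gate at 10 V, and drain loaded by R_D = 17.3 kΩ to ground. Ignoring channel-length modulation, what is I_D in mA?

V_SG = V_DD − V_G = 12 − 10 = 2 V, so V_ov = 2 − 0.44 = 1.56 V.
Assume saturation: I_D = ½ k_p V_ov² = 0.5 × 1.12 × 1.56² = 1.36 mA, giving V_SD = V_DD − I_D R_D = 12 − 1.36 × 17.3 = -11.6 V.
But -11.6 V < V_ov = 1.56 V, so the device is actually in triode.
In triode I_D = k_p[V_ov V_SD − ½ V_SD²] and I_D = (V_DD − V_SD)/R_D. Equating: 9.69 V_SD² − 31.23 V_SD + 12 = 0, giving V_SD = 0.446 V (the root below V_ov).
I_D = (12 − 0.446) / 17.3 = 0.668 mA.

I_D = 0.668 mA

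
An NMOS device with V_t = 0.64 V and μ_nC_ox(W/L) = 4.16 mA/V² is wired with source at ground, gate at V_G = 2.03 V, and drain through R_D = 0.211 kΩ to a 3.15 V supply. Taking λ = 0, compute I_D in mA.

V_GS = V_G = 2.03 V, so V_ov = 2.03 − 0.64 = 1.39 V.
Assume saturation: I_D = ½ k_n V_ov² = 0.5 × 4.16 × 1.39² = 4.02 mA, giving V_DS = V_DD − I_D R_D = 3.15 − 4.02 × 0.211 = 2.3 V.
V_DS = 2.3 V ≥ V_ov = 1.39 V, confirming saturation.

I_D = 4.02 mA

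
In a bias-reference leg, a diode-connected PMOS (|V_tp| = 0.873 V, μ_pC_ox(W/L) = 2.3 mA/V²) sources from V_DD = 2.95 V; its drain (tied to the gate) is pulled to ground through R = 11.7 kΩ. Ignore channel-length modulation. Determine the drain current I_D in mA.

I_D = 0.147 mA

With gate tied to drain, V_SG = V_SD ≥ V_SG − |V_tp|, so the device is in saturation.
KCL at the drain: ½ k_p (V_SG − |V_tp|)² = (V_DD − V_SG)/R.
Let x = V_SG − 0.873. Then 13.5 x² + x − 2.077 = 0, giving x = 0.357 V (positive root), so V_SG = 1.23 V.
I_D = (V_DD − V_SG)/R = (2.95 − 1.23) / 11.7 = 0.147 mA.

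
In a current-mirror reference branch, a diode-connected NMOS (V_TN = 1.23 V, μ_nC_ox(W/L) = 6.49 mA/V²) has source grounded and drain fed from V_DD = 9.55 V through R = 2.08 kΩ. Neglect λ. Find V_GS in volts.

V_GS = 2.27 V

With gate tied to drain, V_GS = V_DS ≥ V_GS − V_TN, so the device is in saturation.
KCL at the drain: ½ k_n (V_GS − V_TN)² = (V_DD − V_GS)/R.
Let x = V_GS − 1.23. Then 6.75 x² + x − 8.32 = 0, giving x = 1.04 V (positive root), so V_GS = 2.27 V.
I_D = (V_DD − V_GS)/R = (9.55 − 2.27) / 2.08 = 3.5 mA.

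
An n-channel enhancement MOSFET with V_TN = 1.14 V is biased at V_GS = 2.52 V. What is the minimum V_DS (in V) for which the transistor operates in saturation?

The boundary between triode and saturation is V_DS = V_GS − V_TN = V_ov.
V_ov = 2.52 − 1.14 = 1.38 V.

V_DS,sat = 1.38 V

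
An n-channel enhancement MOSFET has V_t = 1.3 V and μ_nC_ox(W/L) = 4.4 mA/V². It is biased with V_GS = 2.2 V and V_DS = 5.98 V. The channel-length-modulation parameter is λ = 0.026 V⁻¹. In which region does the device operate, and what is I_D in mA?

V_ov = V_GS − V_t = 2.2 − 1.3 = 0.9 V.
Since V_DS = 5.98 V ≥ V_ov = 0.9 V, the device is in saturation.
I_D = ½ k_n V_ov² (1 + λ V_DS) = 0.5 × 4.4 × 0.9² × (1 + 0.026 × 5.98) = 2.06 mA.

Saturation; I_D = 2.06 mA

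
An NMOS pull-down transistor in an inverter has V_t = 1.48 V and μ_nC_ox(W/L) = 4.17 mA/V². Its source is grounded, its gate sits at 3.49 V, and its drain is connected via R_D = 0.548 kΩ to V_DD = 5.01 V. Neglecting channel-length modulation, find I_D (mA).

I_D = 6.99 mA

V_GS = V_G = 3.49 V, so V_ov = 3.49 − 1.48 = 2.01 V.
Assume saturation: I_D = ½ k_n V_ov² = 0.5 × 4.17 × 2.01² = 8.42 mA, giving V_DS = V_DD − I_D R_D = 5.01 − 8.42 × 0.548 = 0.394 V.
But 0.394 V < V_ov = 2.01 V, so the device is actually in triode.
In triode I_D = k_n[V_ov V_DS − ½ V_DS²] and I_D = (V_DD − V_DS)/R_D. Equating: 1.14 V_DS² − 5.593 V_DS + 5.01 = 0, giving V_DS = 1.18 V (the root below V_ov).
I_D = (5.01 − 1.18) / 0.548 = 6.99 mA.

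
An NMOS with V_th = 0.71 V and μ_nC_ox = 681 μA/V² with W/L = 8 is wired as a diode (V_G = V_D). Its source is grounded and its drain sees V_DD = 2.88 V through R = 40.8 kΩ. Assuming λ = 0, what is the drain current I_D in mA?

I_D = 0.0499 mA

With gate tied to drain, V_GS = V_DS ≥ V_GS − V_th, so the device is in saturation.
k_n = μ_nC_ox · (W/L) = 5.448 mA/V².
KCL at the drain: ½ k_n (V_GS − V_th)² = (V_DD − V_GS)/R.
Let x = V_GS − 0.71. Then 111 x² + x − 2.17 = 0, giving x = 0.135 V (positive root), so V_GS = 0.845 V.
I_D = (V_DD − V_GS)/R = (2.88 − 0.845) / 40.8 = 0.0499 mA.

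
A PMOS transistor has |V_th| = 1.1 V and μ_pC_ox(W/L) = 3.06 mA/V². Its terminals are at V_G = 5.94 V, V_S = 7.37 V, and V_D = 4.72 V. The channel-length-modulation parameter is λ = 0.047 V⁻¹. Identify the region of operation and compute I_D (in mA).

Saturation; I_D = 0.187 mA

V_SG = V_S − V_G = 7.37 − 5.94 = 1.43 V; V_SD = V_S − V_D = 7.37 − 4.72 = 2.65 V.
V_ov = V_SG − |V_th| = 1.43 − 1.1 = 0.33 V.
Since V_SD = 2.65 V ≥ V_ov = 0.33 V, the device is in saturation.
I_D = ½ k_p V_ov² (1 + λ V_SD) = 0.5 × 3.06 × 0.33² × (1 + 0.047 × 2.65) = 0.187 mA.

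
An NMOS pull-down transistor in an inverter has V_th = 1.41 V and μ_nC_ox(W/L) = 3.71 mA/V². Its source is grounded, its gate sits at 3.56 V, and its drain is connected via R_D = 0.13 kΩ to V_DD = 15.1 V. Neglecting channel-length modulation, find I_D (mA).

I_D = 8.57 mA

V_GS = V_G = 3.56 V, so V_ov = 3.56 − 1.41 = 2.15 V.
Assume saturation: I_D = ½ k_n V_ov² = 0.5 × 3.71 × 2.15² = 8.57 mA, giving V_DS = V_DD − I_D R_D = 15.1 − 8.57 × 0.13 = 14 V.
V_DS = 14 V ≥ V_ov = 2.15 V, confirming saturation.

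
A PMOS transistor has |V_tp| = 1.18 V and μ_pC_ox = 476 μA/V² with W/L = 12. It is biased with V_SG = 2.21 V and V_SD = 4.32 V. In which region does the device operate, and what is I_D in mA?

k_p = μ_pC_ox · (W/L) = 5.712 mA/V².
V_ov = V_SG − |V_tp| = 2.21 − 1.18 = 1.03 V.
Since V_SD = 4.32 V ≥ V_ov = 1.03 V, the device is in saturation.
I_D = ½ k_p V_ov² = 0.5 × 5.712 × 1.03² = 3.03 mA.

Saturation; I_D = 3.03 mA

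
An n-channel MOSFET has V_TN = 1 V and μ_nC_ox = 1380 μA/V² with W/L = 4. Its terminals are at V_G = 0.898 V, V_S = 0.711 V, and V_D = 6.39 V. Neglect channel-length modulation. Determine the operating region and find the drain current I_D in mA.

Cutoff; I_D = 0 mA

V_GS = V_G − V_S = 0.898 − 0.711 = 0.187 V; V_DS = V_D − V_S = 6.39 − 0.711 = 5.68 V.
V_GS = 0.187 V < V_TN = 1 V, so the transistor is in cutoff.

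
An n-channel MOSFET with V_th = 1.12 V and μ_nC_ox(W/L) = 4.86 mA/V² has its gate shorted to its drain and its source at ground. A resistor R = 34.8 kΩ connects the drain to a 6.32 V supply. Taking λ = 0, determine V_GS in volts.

V_GS = 1.36 V

With gate tied to drain, V_GS = V_DS ≥ V_GS − V_th, so the device is in saturation.
KCL at the drain: ½ k_n (V_GS − V_th)² = (V_DD − V_GS)/R.
Let x = V_GS − 1.12. Then 84.6 x² + x − 5.2 = 0, giving x = 0.242 V (positive root), so V_GS = 1.36 V.
I_D = (V_DD − V_GS)/R = (6.32 − 1.36) / 34.8 = 0.142 mA.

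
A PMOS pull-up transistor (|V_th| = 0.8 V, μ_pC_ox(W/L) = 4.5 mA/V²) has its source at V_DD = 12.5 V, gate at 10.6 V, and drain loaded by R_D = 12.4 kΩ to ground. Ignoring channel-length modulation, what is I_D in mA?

V_SG = V_DD − V_G = 12.5 − 10.6 = 1.9 V, so V_ov = 1.9 − 0.8 = 1.1 V.
Assume saturation: I_D = ½ k_p V_ov² = 0.5 × 4.5 × 1.1² = 2.72 mA, giving V_SD = V_DD − I_D R_D = 12.5 − 2.72 × 12.4 = -21.3 V.
But -21.3 V < V_ov = 1.1 V, so the device is actually in triode.
In triode I_D = k_p[V_ov V_SD − ½ V_SD²] and I_D = (V_DD − V_SD)/R_D. Equating: 27.9 V_SD² − 62.38 V_SD + 12.5 = 0, giving V_SD = 0.223 V (the root below V_ov).
I_D = (12.5 − 0.223) / 12.4 = 0.99 mA.

I_D = 0.990 mA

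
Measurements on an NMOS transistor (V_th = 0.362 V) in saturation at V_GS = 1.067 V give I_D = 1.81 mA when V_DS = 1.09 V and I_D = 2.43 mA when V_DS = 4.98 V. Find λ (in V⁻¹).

λ = 0.0974 V⁻¹

With V_GS fixed, I_D ∝ (1 + λ V_DS) in saturation, so I_D2/I_D1 = (1 + λ V_DS2)/(1 + λ V_DS1).
2.43/1.81 = 1.343 = (1 + 4.98 λ)/(1 + 1.09 λ).
Solving: λ (I_D1 V_DS2 − I_D2 V_DS1) = I_D2 − I_D1, so λ = (2.43 − 1.81) / (1.81 × 4.98 − 2.43 × 1.09) = 0.62 / 6.37 = 0.0974 V⁻¹.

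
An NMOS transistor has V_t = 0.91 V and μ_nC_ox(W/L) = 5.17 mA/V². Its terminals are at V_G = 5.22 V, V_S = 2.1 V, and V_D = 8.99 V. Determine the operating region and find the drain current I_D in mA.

V_GS = V_G − V_S = 5.22 − 2.1 = 3.12 V; V_DS = V_D − V_S = 8.99 − 2.1 = 6.89 V.
V_ov = V_GS − V_t = 3.12 − 0.91 = 2.21 V.
Since V_DS = 6.89 V ≥ V_ov = 2.21 V, the device is in saturation.
I_D = ½ k_n V_ov² = 0.5 × 5.17 × 2.21² = 12.6 mA.

Saturation; I_D = 12.6 mA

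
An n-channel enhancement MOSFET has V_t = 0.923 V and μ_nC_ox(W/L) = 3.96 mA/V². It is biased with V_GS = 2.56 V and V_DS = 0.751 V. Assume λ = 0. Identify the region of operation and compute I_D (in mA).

V_ov = V_GS − V_t = 2.56 − 0.923 = 1.64 V.
Since V_DS = 0.751 V < V_ov = 1.64 V, the device is in the triode region.
I_D = k_n [V_ov · V_DS − ½ V_DS²] = 3.96 × [1.64 × 0.751 − 0.5 × 0.751²] = 3.75 mA.

Triode; I_D = 3.75 mA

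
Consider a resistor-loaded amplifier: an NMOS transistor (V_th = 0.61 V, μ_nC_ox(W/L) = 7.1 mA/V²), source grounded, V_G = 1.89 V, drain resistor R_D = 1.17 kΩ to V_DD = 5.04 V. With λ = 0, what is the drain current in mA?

V_GS = V_G = 1.89 V, so V_ov = 1.89 − 0.61 = 1.28 V.
Assume saturation: I_D = ½ k_n V_ov² = 0.5 × 7.1 × 1.28² = 5.82 mA, giving V_DS = V_DD − I_D R_D = 5.04 − 5.82 × 1.17 = -1.77 V.
But -1.77 V < V_ov = 1.28 V, so the device is actually in triode.
In triode I_D = k_n[V_ov V_DS − ½ V_DS²] and I_D = (V_DD − V_DS)/R_D. Equating: 4.15 V_DS² − 11.63 V_DS + 5.04 = 0, giving V_DS = 0.536 V (the root below V_ov).
I_D = (5.04 − 0.536) / 1.17 = 3.85 mA.

I_D = 3.85 mA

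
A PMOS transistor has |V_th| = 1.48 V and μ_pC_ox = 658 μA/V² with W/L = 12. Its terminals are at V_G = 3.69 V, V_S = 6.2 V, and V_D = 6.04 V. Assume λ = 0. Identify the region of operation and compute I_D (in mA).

Triode; I_D = 1.20 mA

V_SG = V_S − V_G = 6.2 − 3.69 = 2.51 V; V_SD = V_S − V_D = 6.2 − 6.04 = 0.16 V.
k_p = μ_pC_ox · (W/L) = 7.896 mA/V².
V_ov = V_SG − |V_th| = 2.51 − 1.48 = 1.03 V.
Since V_SD = 0.16 V < V_ov = 1.03 V, the device is in the triode region.
I_D = k_p [V_ov · V_SD − ½ V_SD²] = 7.896 × [1.03 × 0.16 − 0.5 × 0.16²] = 1.2 mA.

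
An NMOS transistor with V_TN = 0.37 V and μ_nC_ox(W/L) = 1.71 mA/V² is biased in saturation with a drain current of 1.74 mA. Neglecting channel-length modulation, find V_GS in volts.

V_GS = 1.80 V

In saturation I_D = ½ k_n (V_GS − V_TN)², so V_GS − V_TN = √(2 I_D / k_n) = √(2 × 1.74 / 1.71) = 1.43 V.
V_GS = 0.37 + 1.43 = 1.8 V.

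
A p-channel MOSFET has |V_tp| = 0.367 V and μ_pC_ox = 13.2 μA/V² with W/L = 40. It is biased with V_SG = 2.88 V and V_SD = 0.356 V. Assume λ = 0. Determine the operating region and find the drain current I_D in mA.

Triode; I_D = 0.439 mA

k_p = μ_pC_ox · (W/L) = 0.528 mA/V².
V_ov = V_SG − |V_tp| = 2.88 − 0.367 = 2.51 V.
Since V_SD = 0.356 V < V_ov = 2.51 V, the device is in the triode region.
I_D = k_p [V_ov · V_SD − ½ V_SD²] = 0.528 × [2.51 × 0.356 − 0.5 × 0.356²] = 0.439 mA.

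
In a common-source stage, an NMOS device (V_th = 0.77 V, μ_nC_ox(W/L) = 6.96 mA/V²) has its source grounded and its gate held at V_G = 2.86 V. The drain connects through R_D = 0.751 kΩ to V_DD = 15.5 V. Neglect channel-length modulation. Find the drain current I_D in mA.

V_GS = V_G = 2.86 V, so V_ov = 2.86 − 0.77 = 2.09 V.
Assume saturation: I_D = ½ k_n V_ov² = 0.5 × 6.96 × 2.09² = 15.2 mA, giving V_DS = V_DD − I_D R_D = 15.5 − 15.2 × 0.751 = 4.08 V.
V_DS = 4.08 V ≥ V_ov = 2.09 V, confirming saturation.

I_D = 15.2 mA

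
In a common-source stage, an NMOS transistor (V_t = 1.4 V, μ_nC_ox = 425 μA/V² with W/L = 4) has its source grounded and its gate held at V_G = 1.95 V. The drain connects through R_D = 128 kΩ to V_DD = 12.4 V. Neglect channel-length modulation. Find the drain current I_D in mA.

V_GS = V_G = 1.95 V, so V_ov = 1.95 − 1.4 = 0.55 V.
k_n = μ_nC_ox · (W/L) = 1.7 mA/V².
Assume saturation: I_D = ½ k_n V_ov² = 0.5 × 1.7 × 0.55² = 0.257 mA, giving V_DS = V_DD − I_D R_D = 12.4 − 0.257 × 128 = -20.5 V.
But -20.5 V < V_ov = 0.55 V, so the device is actually in triode.
In triode I_D = k_n[V_ov V_DS − ½ V_DS²] and I_D = (V_DD − V_DS)/R_D. Equating: 109 V_DS² − 120.7 V_DS + 12.4 = 0, giving V_DS = 0.115 V (the root below V_ov).
I_D = (12.4 − 0.115) / 128 = 0.096 mA.

I_D = 0.0960 mA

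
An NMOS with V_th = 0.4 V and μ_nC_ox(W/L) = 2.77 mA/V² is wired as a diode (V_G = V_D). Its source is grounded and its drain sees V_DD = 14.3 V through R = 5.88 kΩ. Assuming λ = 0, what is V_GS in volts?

V_GS = 1.65 V

With gate tied to drain, V_GS = V_DS ≥ V_GS − V_th, so the device is in saturation.
KCL at the drain: ½ k_n (V_GS − V_th)² = (V_DD − V_GS)/R.
Let x = V_GS − 0.4. Then 8.14 x² + x − 13.9 = 0, giving x = 1.25 V (positive root), so V_GS = 1.65 V.
I_D = (V_DD − V_GS)/R = (14.3 − 1.65) / 5.88 = 2.15 mA.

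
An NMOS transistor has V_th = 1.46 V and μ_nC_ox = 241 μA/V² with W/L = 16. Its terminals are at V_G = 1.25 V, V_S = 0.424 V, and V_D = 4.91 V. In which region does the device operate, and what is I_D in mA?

V_GS = V_G − V_S = 1.25 − 0.424 = 0.826 V; V_DS = V_D − V_S = 4.91 − 0.424 = 4.49 V.
V_GS = 0.826 V < V_th = 1.46 V, so the transistor is in cutoff.

Cutoff; I_D = 0 mA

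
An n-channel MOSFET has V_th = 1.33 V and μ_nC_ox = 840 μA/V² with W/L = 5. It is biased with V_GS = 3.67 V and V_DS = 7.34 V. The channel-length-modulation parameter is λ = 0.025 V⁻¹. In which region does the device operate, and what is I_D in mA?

k_n = μ_nC_ox · (W/L) = 4.2 mA/V².
V_ov = V_GS − V_th = 3.67 − 1.33 = 2.34 V.
Since V_DS = 7.34 V ≥ V_ov = 2.34 V, the device is in saturation.
I_D = ½ k_n V_ov² (1 + λ V_DS) = 0.5 × 4.2 × 2.34² × (1 + 0.025 × 7.34) = 13.6 mA.

Saturation; I_D = 13.6 mA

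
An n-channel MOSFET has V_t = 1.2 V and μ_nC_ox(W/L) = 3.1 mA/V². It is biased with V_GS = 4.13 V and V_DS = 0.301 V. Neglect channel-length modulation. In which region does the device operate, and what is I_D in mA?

Triode; I_D = 2.59 mA

V_ov = V_GS − V_t = 4.13 − 1.2 = 2.93 V.
Since V_DS = 0.301 V < V_ov = 2.93 V, the device is in the triode region.
I_D = k_n [V_ov · V_DS − ½ V_DS²] = 3.1 × [2.93 × 0.301 − 0.5 × 0.301²] = 2.59 mA.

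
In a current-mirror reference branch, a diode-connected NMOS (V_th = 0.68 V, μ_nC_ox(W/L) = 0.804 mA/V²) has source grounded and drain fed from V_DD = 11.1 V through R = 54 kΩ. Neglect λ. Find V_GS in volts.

V_GS = 1.35 V

With gate tied to drain, V_GS = V_DS ≥ V_GS − V_th, so the device is in saturation.
KCL at the drain: ½ k_n (V_GS − V_th)² = (V_DD − V_GS)/R.
Let x = V_GS − 0.68. Then 21.7 x² + x − 10.42 = 0, giving x = 0.67 V (positive root), so V_GS = 1.35 V.
I_D = (V_DD − V_GS)/R = (11.1 − 1.35) / 54 = 0.181 mA.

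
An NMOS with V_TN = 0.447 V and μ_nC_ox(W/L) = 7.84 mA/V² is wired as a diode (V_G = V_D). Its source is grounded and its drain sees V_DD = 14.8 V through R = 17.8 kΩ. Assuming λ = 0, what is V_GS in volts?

V_GS = 0.893 V

With gate tied to drain, V_GS = V_DS ≥ V_GS − V_TN, so the device is in saturation.
KCL at the drain: ½ k_n (V_GS − V_TN)² = (V_DD − V_GS)/R.
Let x = V_GS − 0.447. Then 69.8 x² + x − 14.35 = 0, giving x = 0.446 V (positive root), so V_GS = 0.893 V.
I_D = (V_DD − V_GS)/R = (14.8 − 0.893) / 17.8 = 0.781 mA.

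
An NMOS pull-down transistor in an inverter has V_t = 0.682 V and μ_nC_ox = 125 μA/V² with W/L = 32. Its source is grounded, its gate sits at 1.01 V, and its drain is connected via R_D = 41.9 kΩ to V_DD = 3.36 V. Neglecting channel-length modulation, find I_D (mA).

V_GS = V_G = 1.01 V, so V_ov = 1.01 − 0.682 = 0.328 V.
k_n = μ_nC_ox · (W/L) = 4 mA/V².
Assume saturation: I_D = ½ k_n V_ov² = 0.5 × 4 × 0.328² = 0.215 mA, giving V_DS = V_DD − I_D R_D = 3.36 − 0.215 × 41.9 = -5.66 V.
But -5.66 V < V_ov = 0.328 V, so the device is actually in triode.
In triode I_D = k_n[V_ov V_DS − ½ V_DS²] and I_D = (V_DD − V_DS)/R_D. Equating: 83.8 V_DS² − 55.97 V_DS + 3.36 = 0, giving V_DS = 0.0667 V (the root below V_ov).
I_D = (3.36 − 0.0667) / 41.9 = 0.0786 mA.

I_D = 0.0786 mA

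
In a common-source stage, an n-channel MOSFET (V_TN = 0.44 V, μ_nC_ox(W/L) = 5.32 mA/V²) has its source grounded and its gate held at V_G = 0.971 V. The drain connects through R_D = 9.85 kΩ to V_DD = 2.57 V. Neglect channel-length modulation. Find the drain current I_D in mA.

V_GS = V_G = 0.971 V, so V_ov = 0.971 − 0.44 = 0.531 V.
Assume saturation: I_D = ½ k_n V_ov² = 0.5 × 5.32 × 0.531² = 0.75 mA, giving V_DS = V_DD − I_D R_D = 2.57 − 0.75 × 9.85 = -4.82 V.
But -4.82 V < V_ov = 0.531 V, so the device is actually in triode.
In triode I_D = k_n[V_ov V_DS − ½ V_DS²] and I_D = (V_DD − V_DS)/R_D. Equating: 26.2 V_DS² − 28.83 V_DS + 2.57 = 0, giving V_DS = 0.0979 V (the root below V_ov).
I_D = (2.57 − 0.0979) / 9.85 = 0.251 mA.

I_D = 0.251 mA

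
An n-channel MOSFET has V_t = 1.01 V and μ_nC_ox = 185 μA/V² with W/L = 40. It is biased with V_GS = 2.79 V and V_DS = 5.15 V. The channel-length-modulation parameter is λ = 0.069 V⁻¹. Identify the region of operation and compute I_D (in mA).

Saturation; I_D = 15.9 mA

k_n = μ_nC_ox · (W/L) = 7.4 mA/V².
V_ov = V_GS − V_t = 2.79 − 1.01 = 1.78 V.
Since V_DS = 5.15 V ≥ V_ov = 1.78 V, the device is in saturation.
I_D = ½ k_n V_ov² (1 + λ V_DS) = 0.5 × 7.4 × 1.78² × (1 + 0.069 × 5.15) = 15.9 mA.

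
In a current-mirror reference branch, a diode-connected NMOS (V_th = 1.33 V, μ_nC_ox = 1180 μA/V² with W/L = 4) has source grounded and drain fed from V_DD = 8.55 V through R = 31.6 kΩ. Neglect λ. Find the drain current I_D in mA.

With gate tied to drain, V_GS = V_DS ≥ V_GS − V_th, so the device is in saturation.
k_n = μ_nC_ox · (W/L) = 4.72 mA/V².
KCL at the drain: ½ k_n (V_GS − V_th)² = (V_DD − V_GS)/R.
Let x = V_GS − 1.33. Then 74.6 x² + x − 7.22 = 0, giving x = 0.305 V (positive root), so V_GS = 1.63 V.
I_D = (V_DD − V_GS)/R = (8.55 − 1.63) / 31.6 = 0.219 mA.

I_D = 0.219 mA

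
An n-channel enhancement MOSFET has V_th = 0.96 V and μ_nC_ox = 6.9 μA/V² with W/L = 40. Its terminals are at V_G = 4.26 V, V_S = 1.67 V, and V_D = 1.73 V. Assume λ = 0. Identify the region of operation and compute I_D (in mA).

Triode; I_D = 0.0265 mA

V_GS = V_G − V_S = 4.26 − 1.67 = 2.59 V; V_DS = V_D − V_S = 1.73 − 1.67 = 0.06 V.
k_n = μ_nC_ox · (W/L) = 0.276 mA/V².
V_ov = V_GS − V_th = 2.59 − 0.96 = 1.63 V.
Since V_DS = 0.06 V < V_ov = 1.63 V, the device is in the triode region.
I_D = k_n [V_ov · V_DS − ½ V_DS²] = 0.276 × [1.63 × 0.06 − 0.5 × 0.06²] = 0.0265 mA.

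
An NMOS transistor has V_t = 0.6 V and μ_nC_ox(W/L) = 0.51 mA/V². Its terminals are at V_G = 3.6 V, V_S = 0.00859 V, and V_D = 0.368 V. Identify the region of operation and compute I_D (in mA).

Triode; I_D = 0.515 mA

V_GS = V_G − V_S = 3.6 − 0.00859 = 3.59 V; V_DS = V_D − V_S = 0.368 − 0.00859 = 0.359 V.
V_ov = V_GS − V_t = 3.59 − 0.6 = 2.99 V.
Since V_DS = 0.359 V < V_ov = 2.99 V, the device is in the triode region.
I_D = k_n [V_ov · V_DS − ½ V_DS²] = 0.51 × [2.99 × 0.359 − 0.5 × 0.359²] = 0.515 mA.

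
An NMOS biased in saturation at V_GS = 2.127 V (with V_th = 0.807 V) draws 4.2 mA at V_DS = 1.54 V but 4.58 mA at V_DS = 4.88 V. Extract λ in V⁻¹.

λ = 0.0283 V⁻¹

With V_GS fixed, I_D ∝ (1 + λ V_DS) in saturation, so I_D2/I_D1 = (1 + λ V_DS2)/(1 + λ V_DS1).
4.58/4.2 = 1.09 = (1 + 4.88 λ)/(1 + 1.54 λ).
Solving: λ (I_D1 V_DS2 − I_D2 V_DS1) = I_D2 − I_D1, so λ = (4.58 − 4.2) / (4.2 × 4.88 − 4.58 × 1.54) = 0.38 / 13.4 = 0.0283 V⁻¹.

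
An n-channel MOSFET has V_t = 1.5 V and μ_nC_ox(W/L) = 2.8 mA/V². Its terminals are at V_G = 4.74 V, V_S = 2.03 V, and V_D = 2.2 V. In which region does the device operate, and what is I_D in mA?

Triode; I_D = 0.536 mA

V_GS = V_G − V_S = 4.74 − 2.03 = 2.71 V; V_DS = V_D − V_S = 2.2 − 2.03 = 0.17 V.
V_ov = V_GS − V_t = 2.71 − 1.5 = 1.21 V.
Since V_DS = 0.17 V < V_ov = 1.21 V, the device is in the triode region.
I_D = k_n [V_ov · V_DS − ½ V_DS²] = 2.8 × [1.21 × 0.17 − 0.5 × 0.17²] = 0.536 mA.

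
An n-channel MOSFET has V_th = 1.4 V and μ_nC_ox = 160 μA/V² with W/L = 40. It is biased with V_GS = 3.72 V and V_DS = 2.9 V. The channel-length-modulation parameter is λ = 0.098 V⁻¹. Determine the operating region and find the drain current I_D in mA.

Saturation; I_D = 22.1 mA

k_n = μ_nC_ox · (W/L) = 6.4 mA/V².
V_ov = V_GS − V_th = 3.72 − 1.4 = 2.32 V.
Since V_DS = 2.9 V ≥ V_ov = 2.32 V, the device is in saturation.
I_D = ½ k_n V_ov² (1 + λ V_DS) = 0.5 × 6.4 × 2.32² × (1 + 0.098 × 2.9) = 22.1 mA.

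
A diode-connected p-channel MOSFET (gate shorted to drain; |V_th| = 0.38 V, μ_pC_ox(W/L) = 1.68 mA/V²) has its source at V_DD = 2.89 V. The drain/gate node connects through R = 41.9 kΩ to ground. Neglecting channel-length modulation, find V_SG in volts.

V_SG = 0.633 V

With gate tied to drain, V_SG = V_SD ≥ V_SG − |V_th|, so the device is in saturation.
KCL at the drain: ½ k_p (V_SG − |V_th|)² = (V_DD − V_SG)/R.
Let x = V_SG − 0.38. Then 35.2 x² + x − 2.51 = 0, giving x = 0.253 V (positive root), so V_SG = 0.633 V.
I_D = (V_DD − V_SG)/R = (2.89 − 0.633) / 41.9 = 0.0539 mA.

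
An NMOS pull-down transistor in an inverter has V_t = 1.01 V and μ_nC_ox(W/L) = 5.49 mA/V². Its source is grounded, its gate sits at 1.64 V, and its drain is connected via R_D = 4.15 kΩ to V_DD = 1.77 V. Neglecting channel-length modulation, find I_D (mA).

I_D = 0.396 mA

V_GS = V_G = 1.64 V, so V_ov = 1.64 − 1.01 = 0.63 V.
Assume saturation: I_D = ½ k_n V_ov² = 0.5 × 5.49 × 0.63² = 1.09 mA, giving V_DS = V_DD − I_D R_D = 1.77 − 1.09 × 4.15 = -2.75 V.
But -2.75 V < V_ov = 0.63 V, so the device is actually in triode.
In triode I_D = k_n[V_ov V_DS − ½ V_DS²] and I_D = (V_DD − V_DS)/R_D. Equating: 11.4 V_DS² − 15.35 V_DS + 1.77 = 0, giving V_DS = 0.127 V (the root below V_ov).
I_D = (1.77 − 0.127) / 4.15 = 0.396 mA.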